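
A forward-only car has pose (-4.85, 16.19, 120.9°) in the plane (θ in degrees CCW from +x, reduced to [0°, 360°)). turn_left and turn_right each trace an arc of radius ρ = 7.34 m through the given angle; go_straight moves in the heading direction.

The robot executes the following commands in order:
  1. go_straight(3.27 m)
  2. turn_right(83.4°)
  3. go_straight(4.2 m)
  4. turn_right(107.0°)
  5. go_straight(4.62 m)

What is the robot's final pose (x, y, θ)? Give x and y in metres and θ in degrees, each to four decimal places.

(11.5941, 23.5652, 290.5000°)

set_pose: (x, y, θ) = (-4.8500, 16.1900, 120.9000°), ρ = 7.34
go_straight(3.27): x += 3.27·cos θ, y += 3.27·sin θ → (-6.5293, 18.9959, 120.9000°)
turn_right(83.4°): centre at ρ to the right, rotate −83.4° → (-4.6994, 28.5885, 37.5000°)
go_straight(4.2): x += 4.2·cos θ, y += 4.2·sin θ → (-1.3673, 31.1453, 37.5000°)
turn_right(107.0°): centre at ρ to the right, rotate −107.0° → (9.9762, 27.8926, -69.5000° ≡ 290.5000°)
go_straight(4.62): x += 4.62·cos θ, y += 4.62·sin θ → (11.5941, 23.5652, 290.5000°)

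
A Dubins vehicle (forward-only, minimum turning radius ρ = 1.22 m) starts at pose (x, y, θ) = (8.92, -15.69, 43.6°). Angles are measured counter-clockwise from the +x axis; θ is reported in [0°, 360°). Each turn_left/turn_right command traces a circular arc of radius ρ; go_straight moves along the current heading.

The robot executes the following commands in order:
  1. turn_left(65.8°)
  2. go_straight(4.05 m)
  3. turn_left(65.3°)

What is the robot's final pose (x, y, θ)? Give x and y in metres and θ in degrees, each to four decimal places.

set_pose: (x, y, θ) = (8.9200, -15.6900, 43.6000°), ρ = 1.22
turn_left(65.8°): centre at ρ to the left, rotate +65.8° → (9.2294, -14.4013, 109.4000°)
go_straight(4.05): x += 4.05·cos θ, y += 4.05·sin θ → (7.8841, -10.5812, 109.4000°)
turn_left(65.3°): centre at ρ to the left, rotate +65.3° → (6.8461, -9.7717, 174.7000°)

(6.8461, -9.7717, 174.7000°)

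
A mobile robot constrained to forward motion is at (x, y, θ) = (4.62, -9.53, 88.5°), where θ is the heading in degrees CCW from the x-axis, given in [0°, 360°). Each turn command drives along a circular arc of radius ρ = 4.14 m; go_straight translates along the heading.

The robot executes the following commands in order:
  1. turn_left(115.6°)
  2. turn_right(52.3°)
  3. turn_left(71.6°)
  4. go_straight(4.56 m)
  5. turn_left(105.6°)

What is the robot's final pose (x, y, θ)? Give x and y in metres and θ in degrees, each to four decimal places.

set_pose: (x, y, θ) = (4.6200, -9.5300, 88.5000°), ρ = 4.14
turn_left(115.6°): centre at ρ to the left, rotate +115.6° → (-1.2091, -5.6425, 204.1000°)
turn_right(52.3°): centre at ρ to the right, rotate −52.3° → (-4.8559, -5.5120, 151.8000°)
turn_left(71.6°): centre at ρ to the left, rotate +71.6° → (-9.6568, -6.1525, 223.4000°)
go_straight(4.56): x += 4.56·cos θ, y += 4.56·sin θ → (-12.9700, -9.2857, 223.4000°)
turn_left(105.6°): centre at ρ to the left, rotate +105.6° → (-12.2577, -15.8423, 329.0000°)

(-12.2577, -15.8423, 329.0000°)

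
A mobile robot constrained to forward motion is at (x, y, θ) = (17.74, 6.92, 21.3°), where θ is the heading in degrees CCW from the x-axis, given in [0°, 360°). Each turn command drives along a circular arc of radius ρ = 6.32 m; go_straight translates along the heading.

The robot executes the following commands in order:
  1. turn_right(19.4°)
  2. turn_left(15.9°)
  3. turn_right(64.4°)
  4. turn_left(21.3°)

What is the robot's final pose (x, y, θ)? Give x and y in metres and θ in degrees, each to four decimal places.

(29.9637, 4.6008, 334.7000°)

set_pose: (x, y, θ) = (17.7400, 6.9200, 21.3000°), ρ = 6.32
turn_right(19.4°): centre at ρ to the right, rotate −19.4° → (19.8262, 7.3482, 1.9000°)
turn_left(15.9°): centre at ρ to the left, rotate +15.9° → (21.5487, 7.6473, 17.8000°)
turn_right(64.4°): centre at ρ to the right, rotate −64.4° → (28.0726, 5.9722, -46.6000° ≡ 313.4000°)
turn_left(21.3°): centre at ρ to the left, rotate +21.3° → (29.9637, 4.6008, 334.7000°)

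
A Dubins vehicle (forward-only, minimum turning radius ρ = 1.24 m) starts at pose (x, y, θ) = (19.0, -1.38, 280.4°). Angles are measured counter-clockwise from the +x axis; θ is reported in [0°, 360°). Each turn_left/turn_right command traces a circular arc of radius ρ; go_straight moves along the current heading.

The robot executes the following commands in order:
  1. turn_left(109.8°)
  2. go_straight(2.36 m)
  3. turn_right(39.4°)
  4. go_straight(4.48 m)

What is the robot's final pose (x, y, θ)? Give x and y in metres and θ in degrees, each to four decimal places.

(28.1274, -1.6046, 350.8000°)

set_pose: (x, y, θ) = (19.0000, -1.3800, 280.4000°), ρ = 1.24
turn_left(109.8°): centre at ρ to the left, rotate +109.8° → (20.8434, -2.2279, 390.2000° ≡ 30.2000°)
go_straight(2.36): x += 2.36·cos θ, y += 2.36·sin θ → (22.8831, -1.0407, 30.2000°)
turn_right(39.4°): centre at ρ to the right, rotate −39.4° → (23.7051, -0.8884, -9.2000° ≡ 350.8000°)
go_straight(4.48): x += 4.48·cos θ, y += 4.48·sin θ → (28.1274, -1.6046, 350.8000°)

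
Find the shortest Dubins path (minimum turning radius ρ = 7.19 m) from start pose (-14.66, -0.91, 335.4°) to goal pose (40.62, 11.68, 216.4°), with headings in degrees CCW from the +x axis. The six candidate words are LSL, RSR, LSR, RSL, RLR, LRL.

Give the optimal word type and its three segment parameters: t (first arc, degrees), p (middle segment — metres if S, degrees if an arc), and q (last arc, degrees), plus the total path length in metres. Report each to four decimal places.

Let ψ = atan2(Δy, Δx) = atan2(12.59, 55.28) = 12.8302° be the start→goal bearing.
Normalize: d = |goal − start| / ρ = 56.695560/7.19 = 7.885335, α = (θ_start − ψ) mod 360° = 322.5698° = 5.629904 rad, β = (θ_goal − ψ) mod 360° = 203.5698° = 3.552962 rad.
Common terms: sin α = -0.607795, cos α = 0.794094, sin β = -0.399865, cos β = -0.916574, cos(α−β) = -0.484810, d² = 62.178511. Work in radians in the unit-radius frame; every candidate has L = ρ·(t + p + q).
LSL: p² = 2 + d² − 2cos(α−β) + 2d(sin α − sin β) = 61.868936; p = √p² = 7.865681; φ = atan2(cos β − cos α, d + sin α − sin β) = -0.219237 rad; t = (φ − α) mod 2π = 0.434044 rad, q = (β − φ) mod 2π = 3.772200 rad → L = 7.19·(0.434044 + 7.865681 + 3.772200) = 7.19·12.071924 = 86.797136 m
RSR: p² = 2 + d² − 2cos(α−β) + 2d(sin β − sin α) = 68.427324; p = √p² = 8.272081; φ = atan2(cos α − cos β, d − sin α + sin β) = 0.208303 rad; t = (α − φ) mod 2π = 5.421601 rad, q = (φ − β) mod 2π = 2.938526 rad → L = 7.19·(5.421601 + 8.272081 + 2.938526) = 7.19·16.632208 = 119.585576 m
LSR: p² = d² − 2 + 2cos(α−β) + 2d(sin α + sin β) = 43.317412; p = √p² = 6.581596; φ = atan2(−cos α − cos β, d + sin α + sin β) − atan2(−2, p) = 0.312817 rad; t = (φ − α) mod 2π = 0.966098 rad, q = (φ − β) mod 2π = 3.043040 rad → L = 7.19·(0.966098 + 6.581596 + 3.043040) = 7.19·10.590734 = 76.147379 m
RSL: p² = d² − 2 + 2cos(α−β) − 2d(sin α + sin β) = 75.100371; p = √p² = 8.666047; φ = atan2(cos α + cos β, d − sin α − sin β) − atan2(2, p) = -0.240586 rad; t = (α − φ) mod 2π = 5.870491 rad, q = (β − φ) mod 2π = 3.793549 rad → L = 7.19·(5.870491 + 8.666047 + 3.793549) = 7.19·18.330086 = 131.793321 m
RLR: c = (6 − d² + 2cos(α−β) + 2d(sin α − sin β))/8 = -7.553415, |c| > 1 → infeasible
LRL: c = (6 − d² + 2cos(α−β) − 2d(sin α − sin β))/8 = -6.733617, |c| > 1 → infeasible
Shortest: LSR with L = 76.147379 m ≈ 76.1474 m
Convert LSR to answer units (arcs ×180/π): t = 0.966098·180/π = 55.3533°, p = ρ·p = 7.19·6.581596 = 47.3217 m, q = 3.043040·180/π = 174.3533°, L = 76.1474 m.

LSR: t = 55.3533°, p = 47.3217 m, q = 174.3533°, L = 76.1474 m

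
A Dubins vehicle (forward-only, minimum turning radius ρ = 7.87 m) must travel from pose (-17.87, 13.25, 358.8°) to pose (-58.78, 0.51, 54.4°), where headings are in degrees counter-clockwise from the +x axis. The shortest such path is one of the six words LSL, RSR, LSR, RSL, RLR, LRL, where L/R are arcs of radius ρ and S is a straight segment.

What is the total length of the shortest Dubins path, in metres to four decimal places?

77.4348 m

Let ψ = atan2(Δy, Δx) = atan2(-12.74, -40.91) = -162.7026° be the start→goal bearing.
Normalize: d = |goal − start| / ρ = 42.847820/7.87 = 5.444450, α = (θ_start − ψ) mod 360° = 161.5026° = 2.818752 rad, β = (θ_goal − ψ) mod 360° = 217.1026° = 3.789155 rad.
Common terms: sin α = 0.317261, cos α = -0.948338, sin β = -0.603244, cos β = -0.797556, cos(α−β) = 0.564967, d² = 29.642034. Work in radians in the unit-radius frame; every candidate has L = ρ·(t + p + q).
LSL: p² = 2 + d² − 2cos(α−β) + 2d(sin α − sin β) = 40.535395; p = √p² = 6.366741; φ = atan2(cos β − cos α, d + sin α − sin β) = 0.023685 rad; t = (φ − α) mod 2π = 3.488118 rad, q = (β − φ) mod 2π = 3.765470 rad → L = 7.87·(3.488118 + 6.366741 + 3.765470) = 7.87·13.620330 = 107.191995 m
RSR: p² = 2 + d² − 2cos(α−β) + 2d(sin β − sin α) = 20.488805; p = √p² = 4.526456; φ = atan2(cos α − cos β, d − sin α + sin β) = -0.033317 rad; t = (α − φ) mod 2π = 2.852070 rad, q = (φ − β) mod 2π = 2.460713 rad → L = 7.87·(2.852070 + 4.526456 + 2.460713) = 7.87·9.839238 = 77.434806 m
LSR: p² = d² − 2 + 2cos(α−β) + 2d(sin α + sin β) = 25.657929; p = √p² = 5.065366; φ = atan2(−cos α − cos β, d + sin α + sin β) − atan2(−2, p) = 0.702399 rad; t = (φ − α) mod 2π = 4.166832 rad, q = (φ − β) mod 2π = 3.196429 rad → L = 7.87·(4.166832 + 5.065366 + 3.196429) = 7.87·12.428627 = 97.813292 m
RSL: p² = d² − 2 + 2cos(α−β) − 2d(sin α + sin β) = 31.886008; p = √p² = 5.646770; φ = atan2(cos α + cos β, d − sin α − sin β) − atan2(2, p) = -0.636134 rad; t = (α − φ) mod 2π = 3.454887 rad, q = (β − φ) mod 2π = 4.425290 rad → L = 7.87·(3.454887 + 5.646770 + 4.425290) = 7.87·13.526946 = 106.457065 m
RLR: c = (6 − d² + 2cos(α−β) + 2d(sin α − sin β))/8 = -1.561101, |c| > 1 → infeasible
LRL: c = (6 − d² + 2cos(α−β) − 2d(sin α − sin β))/8 = -4.066924, |c| > 1 → infeasible
Shortest: RSR with L = 77.434806 m ≈ 77.4348 m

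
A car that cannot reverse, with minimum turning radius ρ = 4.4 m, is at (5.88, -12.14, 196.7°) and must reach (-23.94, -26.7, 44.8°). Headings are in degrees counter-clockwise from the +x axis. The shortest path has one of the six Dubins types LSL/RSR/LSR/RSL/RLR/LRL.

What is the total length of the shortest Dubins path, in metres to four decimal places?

45.3588 m

Let ψ = atan2(Δy, Δx) = atan2(-14.56, -29.82) = -153.9755° be the start→goal bearing.
Normalize: d = |goal − start| / ρ = 33.184725/4.4 = 7.541983, α = (θ_start − ψ) mod 360° = 350.6755° = 6.120441 rad, β = (θ_goal − ψ) mod 360° = 198.7755° = 3.469286 rad.
Common terms: sin α = -0.162026, cos α = 0.986786, sin β = -0.321860, cos β = -0.946787, cos(α−β) = -0.882127, d² = 56.881508. Work in radians in the unit-radius frame; every candidate has L = ρ·(t + p + q).
LSL: p² = 2 + d² − 2cos(α−β) + 2d(sin α − sin β) = 63.056688; p = √p² = 7.940824; φ = atan2(cos β − cos α, d + sin α − sin β) = -0.245971 rad; t = (φ − α) mod 2π = 6.199959 rad, q = (β − φ) mod 2π = 3.715257 rad → L = 4.4·(6.199959 + 7.940824 + 3.715257) = 4.4·17.856040 = 78.566574 m
RSR: p² = 2 + d² − 2cos(α−β) + 2d(sin β − sin α) = 58.234836; p = √p² = 7.631175; φ = atan2(cos α − cos β, d − sin α + sin β) = 0.256171 rad; t = (α − φ) mod 2π = 5.864271 rad, q = (φ − β) mod 2π = 3.070070 rad → L = 4.4·(5.864271 + 7.631175 + 3.070070) = 4.4·16.565516 = 72.888269 m
LSR: p² = d² − 2 + 2cos(α−β) + 2d(sin α + sin β) = 45.818324; p = √p² = 6.768923; φ = atan2(−cos α − cos β, d + sin α + sin β) − atan2(−2, p) = 0.281627 rad; t = (φ − α) mod 2π = 0.444371 rad, q = (φ − β) mod 2π = 3.095526 rad → L = 4.4·(0.444371 + 6.768923 + 3.095526) = 4.4·10.308820 = 45.358807 m
RSL: p² = d² − 2 + 2cos(α−β) − 2d(sin α + sin β) = 60.416185; p = √p² = 7.772785; φ = atan2(cos α + cos β, d − sin α − sin β) − atan2(2, p) = -0.246861 rad; t = (α − φ) mod 2π = 0.084117 rad, q = (β − φ) mod 2π = 3.716147 rad → L = 4.4·(0.084117 + 7.772785 + 3.716147) = 4.4·11.573049 = 50.921418 m
RLR: c = (6 − d² + 2cos(α−β) + 2d(sin α − sin β))/8 = -6.279354, |c| > 1 → infeasible
LRL: c = (6 − d² + 2cos(α−β) − 2d(sin α − sin β))/8 = -6.882086, |c| > 1 → infeasible
Shortest: LSR with L = 45.358807 m ≈ 45.3588 m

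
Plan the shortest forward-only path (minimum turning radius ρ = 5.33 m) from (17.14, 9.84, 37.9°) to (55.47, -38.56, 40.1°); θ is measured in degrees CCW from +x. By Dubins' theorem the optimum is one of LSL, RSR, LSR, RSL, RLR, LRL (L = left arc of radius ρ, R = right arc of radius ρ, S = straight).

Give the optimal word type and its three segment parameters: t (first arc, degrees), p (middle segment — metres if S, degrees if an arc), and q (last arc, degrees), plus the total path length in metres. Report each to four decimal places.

Let ψ = atan2(Δy, Δx) = atan2(-48.40, 38.33) = -51.6228° be the start→goal bearing.
Normalize: d = |goal − start| / ρ = 61.739363/5.33 = 11.583370, α = (θ_start − ψ) mod 360° = 89.5228° = 1.562468 rad, β = (θ_goal − ψ) mod 360° = 91.7228° = 1.600865 rad.
Common terms: sin α = 0.999965, cos α = 0.008328, sin β = 0.999548, cos β = -0.030064, cos(α−β) = 0.999263, d² = 134.174463. Work in radians in the unit-radius frame; every candidate has L = ρ·(t + p + q).
LSL: p² = 2 + d² − 2cos(α−β) + 2d(sin α − sin β) = 134.185606; p = √p² = 11.583851; φ = atan2(cos β − cos α, d + sin α − sin β) = -0.003314 rad; t = (φ − α) mod 2π = 4.717403 rad, q = (β − φ) mod 2π = 1.604179 rad → L = 5.33·(4.717403 + 11.583851 + 1.604179) = 5.33·17.905434 = 95.435961 m
RSR: p² = 2 + d² − 2cos(α−β) + 2d(sin β − sin α) = 134.166268; p = √p² = 11.583016; φ = atan2(cos α − cos β, d − sin α + sin β) = 0.003315 rad; t = (α − φ) mod 2π = 1.559153 rad, q = (φ − β) mod 2π = 4.685635 rad → L = 5.33·(1.559153 + 11.583016 + 4.685635) = 5.33·17.827804 = 95.022198 m
LSR: p² = d² − 2 + 2cos(α−β) + 2d(sin α + sin β) = 180.495194; p = √p² = 13.434850; φ = atan2(−cos α − cos β, d + sin α + sin β) − atan2(−2, p) = 0.149382 rad; t = (φ − α) mod 2π = 4.870099 rad, q = (φ − β) mod 2π = 4.831702 rad → L = 5.33·(4.870099 + 13.434850 + 4.831702) = 5.33·23.136651 = 123.318348 m
RSL: p² = d² − 2 + 2cos(α−β) − 2d(sin α + sin β) = 87.850784; p = √p² = 9.372875; φ = atan2(cos α + cos β, d − sin α − sin β) − atan2(2, p) = -0.212497 rad; t = (α − φ) mod 2π = 1.774965 rad, q = (β − φ) mod 2π = 1.813362 rad → L = 5.33·(1.774965 + 9.372875 + 1.813362) = 5.33·12.961201 = 69.083204 m
RLR: c = (6 − d² + 2cos(α−β) + 2d(sin α − sin β))/8 = -15.770784, |c| > 1 → infeasible
LRL: c = (6 − d² + 2cos(α−β) − 2d(sin α − sin β))/8 = -15.773201, |c| > 1 → infeasible
Shortest: RSL with L = 69.083204 m ≈ 69.0832 m
Convert RSL to answer units (arcs ×180/π): t = 1.774965·180/π = 101.6980°, p = ρ·p = 5.33·9.372875 = 49.9574 m, q = 1.813362·180/π = 103.8980°, L = 69.0832 m.

RSL: t = 101.6980°, p = 49.9574 m, q = 103.8980°, L = 69.0832 m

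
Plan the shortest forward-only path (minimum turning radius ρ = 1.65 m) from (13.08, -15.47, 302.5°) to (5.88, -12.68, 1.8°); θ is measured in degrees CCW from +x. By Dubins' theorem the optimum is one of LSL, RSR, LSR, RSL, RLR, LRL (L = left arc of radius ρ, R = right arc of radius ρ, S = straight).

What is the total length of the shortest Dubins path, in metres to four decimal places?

Let ψ = atan2(Δy, Δx) = atan2(2.79, -7.20) = 158.8187° be the start→goal bearing.
Normalize: d = |goal − start| / ρ = 7.721664/1.65 = 4.679797, α = (θ_start − ψ) mod 360° = 143.6813° = 2.507713 rad, β = (θ_goal − ψ) mod 360° = 202.9813° = 3.542693 rad.
Common terms: sin α = 0.592275, cos α = -0.805736, sin β = -0.390431, cos β = -0.920632, cos(α−β) = 0.510543, d² = 21.900496. Work in radians in the unit-radius frame; every candidate has L = ρ·(t + p + q).
LSL: p² = 2 + d² − 2cos(α−β) + 2d(sin α − sin β) = 32.077147; p = √p² = 5.663669; φ = atan2(cos β − cos α, d + sin α − sin β) = -0.020288 rad; t = (φ − α) mod 2π = 3.755185 rad, q = (β − φ) mod 2π = 3.562981 rad → L = 1.65·(3.755185 + 5.663669 + 3.562981) = 1.65·12.981835 = 21.420027 m
RSR: p² = 2 + d² − 2cos(α−β) + 2d(sin β − sin α) = 13.681673; p = √p² = 3.698875; φ = atan2(cos α − cos β, d − sin α + sin β) = 0.031068 rad; t = (α − φ) mod 2π = 2.476645 rad, q = (φ − β) mod 2π = 2.771560 rad → L = 1.65·(2.476645 + 3.698875 + 2.771560) = 1.65·8.947080 = 14.762681 m
LSR: p² = d² − 2 + 2cos(α−β) + 2d(sin α + sin β) = 22.810760; p = √p² = 4.776061; φ = atan2(−cos α − cos β, d + sin α + sin β) − atan2(−2, p) = 0.736488 rad; t = (φ − α) mod 2π = 4.511960 rad, q = (φ − β) mod 2π = 3.476980 rad → L = 1.65·(4.511960 + 4.776061 + 3.476980) = 1.65·12.765001 = 21.062252 m
RSL: p² = d² − 2 + 2cos(α−β) − 2d(sin α + sin β) = 19.032404; p = √p² = 4.362614; φ = atan2(cos α + cos β, d − sin α − sin β) − atan2(2, p) = -0.797818 rad; t = (α − φ) mod 2π = 3.305531 rad, q = (β − φ) mod 2π = 4.340511 rad → L = 1.65·(3.305531 + 4.362614 + 4.340511) = 1.65·12.008656 = 19.814282 m
RLR: c = (6 − d² + 2cos(α−β) + 2d(sin α − sin β))/8 = -0.710209; p = 2π − arccos c = 3.922594 rad; φ = atan2(cos α − cos β, d − sin α + sin β) = 0.031068 rad; t = (α − φ + p/2) mod 2π = 4.437942 rad, q = (α − β − t + p) mod 2π = 4.732857 rad → L = 1.65·(4.437942 + 3.922594 + 4.732857) = 1.65·13.093393 = 21.604098 m
LRL: c = (6 − d² + 2cos(α−β) − 2d(sin α − sin β))/8 = -3.009643, |c| > 1 → infeasible
Shortest: RSR with L = 14.762681 m ≈ 14.7627 m

14.7627 m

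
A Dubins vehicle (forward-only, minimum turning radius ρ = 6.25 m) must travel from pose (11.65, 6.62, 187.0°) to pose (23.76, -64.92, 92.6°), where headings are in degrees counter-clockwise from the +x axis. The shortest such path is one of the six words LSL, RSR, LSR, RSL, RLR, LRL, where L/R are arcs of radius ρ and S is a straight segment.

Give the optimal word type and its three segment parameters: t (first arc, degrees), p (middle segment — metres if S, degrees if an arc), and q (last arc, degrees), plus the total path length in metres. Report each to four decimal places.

LSL: t = 87.4482°, p = 65.8184 m, q = 178.1518°, L = 94.7908 m

Let ψ = atan2(Δy, Δx) = atan2(-71.54, 12.11) = -80.3923° be the start→goal bearing.
Normalize: d = |goal − start| / ρ = 72.557727/6.25 = 11.609236, α = (θ_start − ψ) mod 360° = 267.3923° = 4.666876 rad, β = (θ_goal − ψ) mod 360° = 172.9923° = 3.019285 rad.
Common terms: sin α = -0.998964, cos α = -0.045498, sin β = 0.122003, cos β = -0.992530, cos(α−β) = -0.076719, d² = 134.774367. Work in radians in the unit-radius frame; every candidate has L = ρ·(t + p + q).
LSL: p² = 2 + d² − 2cos(α−β) + 2d(sin α − sin β) = 110.900651; p = √p² = 10.530938; φ = atan2(cos β − cos α, d + sin α − sin β) = -0.090050 rad; t = (φ − α) mod 2π = 1.526259 rad, q = (β − φ) mod 2π = 3.109335 rad → L = 6.25·(1.526259 + 10.530938 + 3.109335) = 6.25·15.166532 = 94.790827 m
RSR: p² = 2 + d² − 2cos(α−β) + 2d(sin β − sin α) = 162.954958; p = √p² = 12.765381; φ = atan2(cos α − cos β, d − sin α + sin β) = 0.074256 rad; t = (α − φ) mod 2π = 4.592620 rad, q = (φ − β) mod 2π = 3.338156 rad → L = 6.25·(4.592620 + 12.765381 + 3.338156) = 6.25·20.696157 = 129.350984 m
LSR: p² = d² − 2 + 2cos(α−β) + 2d(sin α + sin β) = 112.259225; p = √p² = 10.595245; φ = atan2(−cos α − cos β, d + sin α + sin β) − atan2(−2, p) = 0.282989 rad; t = (φ − α) mod 2π = 1.899299 rad, q = (φ − β) mod 2π = 3.546889 rad → L = 6.25·(1.899299 + 10.595245 + 3.546889) = 6.25·16.041433 = 100.258958 m
RSL: p² = d² − 2 + 2cos(α−β) − 2d(sin α + sin β) = 152.982632; p = √p² = 12.368615; φ = atan2(cos α + cos β, d − sin α − sin β) − atan2(2, p) = -0.243255 rad; t = (α − φ) mod 2π = 4.910131 rad, q = (β − φ) mod 2π = 3.262540 rad → L = 6.25·(4.910131 + 12.368615 + 3.262540) = 6.25·20.541286 = 128.383037 m
RLR: c = (6 − d² + 2cos(α−β) + 2d(sin α − sin β))/8 = -19.369370, |c| > 1 → infeasible
LRL: c = (6 − d² + 2cos(α−β) − 2d(sin α − sin β))/8 = -12.862581, |c| > 1 → infeasible
Shortest: LSL with L = 94.790827 m ≈ 94.7908 m
Convert LSL to answer units (arcs ×180/π): t = 1.526259·180/π = 87.4482°, p = ρ·p = 6.25·10.530938 = 65.8184 m, q = 3.109335·180/π = 178.1518°, L = 94.7908 m.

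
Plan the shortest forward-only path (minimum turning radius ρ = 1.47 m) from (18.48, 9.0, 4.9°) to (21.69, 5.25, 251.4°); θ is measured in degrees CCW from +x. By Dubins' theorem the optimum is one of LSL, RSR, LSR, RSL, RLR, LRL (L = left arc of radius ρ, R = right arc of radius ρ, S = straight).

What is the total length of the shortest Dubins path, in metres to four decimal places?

5.3939 m

Let ψ = atan2(Δy, Δx) = atan2(-3.75, 3.21) = -49.4365° be the start→goal bearing.
Normalize: d = |goal − start| / ρ = 4.936254/1.47 = 3.357996, α = (θ_start − ψ) mod 360° = 54.3365° = 0.948350 rad, β = (θ_goal − ψ) mod 360° = 300.8365° = 5.250587 rad.
Common terms: sin α = 0.812455, cos α = 0.583024, sin β = -0.858634, cos β = 0.512590, cos(α−β) = -0.398749, d² = 11.276135. Work in radians in the unit-radius frame; every candidate has L = ρ·(t + p + q).
LSL: p² = 2 + d² − 2cos(α−β) + 2d(sin α − sin β) = 25.296650; p = √p² = 5.029577; φ = atan2(cos β − cos α, d + sin α − sin β) = -0.014005 rad; t = (φ − α) mod 2π = 5.320830 rad, q = (β − φ) mod 2π = 5.264592 rad → L = 1.47·(5.320830 + 5.029577 + 5.264592) = 1.47·15.614999 = 22.954049 m
RSR: p² = 2 + d² − 2cos(α−β) + 2d(sin β − sin α) = 2.850616; p = √p² = 1.688377; φ = atan2(cos α − cos β, d − sin α + sin β) = 0.041729 rad; t = (α − φ) mod 2π = 0.906621 rad, q = (φ − β) mod 2π = 1.074328 rad → L = 1.47·(0.906621 + 1.688377 + 1.074328) = 1.47·3.669326 = 5.393909 m
LSR: p² = d² − 2 + 2cos(α−β) + 2d(sin α + sin β) = 8.168500; p = √p² = 2.858059; φ = atan2(−cos α − cos β, d + sin α + sin β) − atan2(−2, p) = 0.291089 rad; t = (φ − α) mod 2π = 5.625924 rad, q = (φ − β) mod 2π = 1.323687 rad → L = 1.47·(5.625924 + 2.858059 + 1.323687) = 1.47·9.807670 = 14.417275 m
RSL: p² = d² − 2 + 2cos(α−β) − 2d(sin α + sin β) = 8.788774; p = √p² = 2.964587; φ = atan2(cos α + cos β, d − sin α − sin β) − atan2(2, p) = -0.282121 rad; t = (α − φ) mod 2π = 1.230471 rad, q = (β − φ) mod 2π = 5.532708 rad → L = 1.47·(1.230471 + 2.964587 + 5.532708) = 1.47·9.727766 = 14.299815 m
RLR: c = (6 − d² + 2cos(α−β) + 2d(sin α − sin β))/8 = 0.643673; p = 2π − arccos c = 5.411677 rad; φ = atan2(cos α − cos β, d − sin α + sin β) = 0.041729 rad; t = (α − φ + p/2) mod 2π = 3.612459 rad, q = (α − β − t + p) mod 2π = 3.780166 rad → L = 1.47·(3.612459 + 5.411677 + 3.780166) = 1.47·12.804303 = 18.822325 m
LRL: c = (6 − d² + 2cos(α−β) − 2d(sin α − sin β))/8 = -2.162081, |c| > 1 → infeasible
Shortest: RSR with L = 5.393909 m ≈ 5.3939 m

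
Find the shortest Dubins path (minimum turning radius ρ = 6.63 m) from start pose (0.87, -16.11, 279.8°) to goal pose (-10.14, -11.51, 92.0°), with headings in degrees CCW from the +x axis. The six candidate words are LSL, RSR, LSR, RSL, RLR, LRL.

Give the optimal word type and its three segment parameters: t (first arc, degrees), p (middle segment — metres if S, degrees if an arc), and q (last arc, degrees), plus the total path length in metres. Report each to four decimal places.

LRL: t = 5.7097°, p = 226.2906°, q = 32.7808°, L = 30.6392 m

Let ψ = atan2(Δy, Δx) = atan2(4.60, -11.01) = 157.3247° be the start→goal bearing.
Normalize: d = |goal − start| / ρ = 11.932313/6.63 = 1.799746, α = (θ_start − ψ) mod 360° = 122.4753° = 2.137597 rad, β = (θ_goal − ψ) mod 360° = 294.6753° = 5.143054 rad.
Common terms: sin α = 0.843623, cos α = -0.536936, sin β = -0.908688, cos β = 0.417475, cos(α−β) = -0.990748, d² = 3.239084. Work in radians in the unit-radius frame; every candidate has L = ρ·(t + p + q).
LSL: p² = 2 + d² − 2cos(α−β) + 2d(sin α − sin β) = 13.528011; p = √p² = 3.678044; φ = atan2(cos β − cos α, d + sin α − sin β) = 0.262493 rad; t = (φ − α) mod 2π = 4.408081 rad, q = (β − φ) mod 2π = 4.880561 rad → L = 6.63·(4.408081 + 3.678044 + 4.880561) = 6.63·12.966687 = 85.969133 m
RSR: p² = 2 + d² − 2cos(α−β) + 2d(sin β − sin α) = 0.913149; p = √p² = 0.955588; φ = atan2(cos α − cos β, d − sin α + sin β) = -1.521138 rad; t = (α − φ) mod 2π = 3.658734 rad, q = (φ − β) mod 2π = 5.902179 rad → L = 6.63·(3.658734 + 0.955588 + 5.902179) = 6.63·10.516502 = 69.724409 m
LSR: p² = d² − 2 + 2cos(α−β) + 2d(sin α + sin β) = -0.976613 < 0 → infeasible
RSL: p² = d² − 2 + 2cos(α−β) − 2d(sin α + sin β) = -0.508210 < 0 → infeasible
RLR: c = (6 − d² + 2cos(α−β) + 2d(sin α − sin β))/8 = 0.885856; p = 2π − arccos c = 5.800725 rad; φ = atan2(cos α − cos β, d − sin α + sin β) = -1.521138 rad; t = (α − φ + p/2) mod 2π = 0.275912 rad, q = (α − β − t + p) mod 2π = 2.519357 rad → L = 6.63·(0.275912 + 5.800725 + 2.519357) = 6.63·8.595994 = 56.991440 m
LRL: c = (6 − d² + 2cos(α−β) − 2d(sin α − sin β))/8 = -0.691001; p = 2π − arccos c = 3.949516 rad; φ = atan2(cos β − cos α, d + sin α − sin β) = 0.262493 rad; t = (φ − α + p/2) mod 2π = 0.099654 rad, q = (β − α − t + p) mod 2π = 0.572134 rad → L = 6.63·(0.099654 + 3.949516 + 0.572134) = 6.63·4.621303 = 30.639238 m
Shortest: LRL with L = 30.639238 m ≈ 30.6392 m
Convert LRL to answer units (arcs ×180/π): t = 0.099654·180/π = 5.7097°, p = 3.949516·180/π = 226.2906°, q = 0.572134·180/π = 32.7808°, L = 30.6392 m.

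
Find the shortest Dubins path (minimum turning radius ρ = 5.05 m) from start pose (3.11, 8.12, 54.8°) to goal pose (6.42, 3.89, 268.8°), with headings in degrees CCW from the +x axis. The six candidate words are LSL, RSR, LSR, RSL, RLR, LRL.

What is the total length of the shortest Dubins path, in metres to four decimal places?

34.5099 m

Let ψ = atan2(Δy, Δx) = atan2(-4.23, 3.31) = -51.9566° be the start→goal bearing.
Normalize: d = |goal − start| / ρ = 5.371127/5.05 = 1.063589, α = (θ_start − ψ) mod 360° = 106.7566° = 1.863254 rad, β = (θ_goal − ψ) mod 360° = 320.7566° = 5.598259 rad.
Common terms: sin α = 0.957538, cos α = -0.288307, sin β = -0.632616, cos β = 0.774466, cos(α−β) = -0.829038, d² = 1.131222. Work in radians in the unit-radius frame; every candidate has L = ρ·(t + p + q).
LSL: p² = 2 + d² − 2cos(α−β) + 2d(sin α − sin β) = 8.171840; p = √p² = 2.858643; φ = atan2(cos β − cos α, d + sin α − sin β) = 0.380920 rad; t = (φ − α) mod 2π = 4.800851 rad, q = (β − φ) mod 2π = 5.217338 rad → L = 5.05·(4.800851 + 2.858643 + 5.217338) = 5.05·12.876833 = 65.028006 m
RSR: p² = 2 + d² − 2cos(α−β) + 2d(sin β − sin α) = 1.406755; p = √p² = 1.186067; φ = atan2(cos α − cos β, d − sin α + sin β) = -2.030808 rad; t = (α − φ) mod 2π = 3.894062 rad, q = (φ − β) mod 2π = 4.937304 rad → L = 5.05·(3.894062 + 1.186067 + 4.937304) = 5.05·10.017433 = 50.588038 m
LSR: p² = d² − 2 + 2cos(α−β) + 2d(sin α + sin β) = -1.835685 < 0 → infeasible
RSL: p² = d² − 2 + 2cos(α−β) − 2d(sin α + sin β) = -3.218020 < 0 → infeasible
RLR: c = (6 − d² + 2cos(α−β) + 2d(sin α − sin β))/8 = 0.824156; p = 2π − arccos c = 5.681099 rad; φ = atan2(cos α − cos β, d − sin α + sin β) = -2.030808 rad; t = (α − φ + p/2) mod 2π = 0.451426 rad, q = (α − β − t + p) mod 2π = 1.494668 rad → L = 5.05·(0.451426 + 5.681099 + 1.494668) = 5.05·7.627193 = 38.517322 m
LRL: c = (6 − d² + 2cos(α−β) − 2d(sin α − sin β))/8 = -0.021480; p = 2π − arccos c = 4.690907 rad; φ = atan2(cos β − cos α, d + sin α − sin β) = 0.380920 rad; t = (φ − α + p/2) mod 2π = 0.863120 rad, q = (β − α − t + p) mod 2π = 1.279607 rad → L = 5.05·(0.863120 + 4.690907 + 1.279607) = 5.05·6.833634 = 34.509852 m
Shortest: LRL with L = 34.509852 m ≈ 34.5099 m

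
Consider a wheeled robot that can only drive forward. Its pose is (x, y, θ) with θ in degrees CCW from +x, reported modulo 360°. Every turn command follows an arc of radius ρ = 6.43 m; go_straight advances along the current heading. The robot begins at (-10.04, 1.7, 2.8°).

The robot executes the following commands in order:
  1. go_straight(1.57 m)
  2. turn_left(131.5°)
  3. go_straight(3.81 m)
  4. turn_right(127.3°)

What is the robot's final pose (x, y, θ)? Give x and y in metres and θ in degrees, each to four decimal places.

set_pose: (x, y, θ) = (-10.0400, 1.7000, 2.8000°), ρ = 6.43
go_straight(1.57): x += 1.57·cos θ, y += 1.57·sin θ → (-8.4719, 1.7767, 2.8000°)
turn_left(131.5°): centre at ρ to the left, rotate +131.5° → (-4.1841, 12.6898, 134.3000°)
go_straight(3.81): x += 3.81·cos θ, y += 3.81·sin θ → (-6.8450, 15.4166, 134.3000°)
turn_right(127.3°): centre at ρ to the right, rotate −127.3° → (-3.0268, 26.2895, 7.0000°)

(-3.0268, 26.2895, 7.0000°)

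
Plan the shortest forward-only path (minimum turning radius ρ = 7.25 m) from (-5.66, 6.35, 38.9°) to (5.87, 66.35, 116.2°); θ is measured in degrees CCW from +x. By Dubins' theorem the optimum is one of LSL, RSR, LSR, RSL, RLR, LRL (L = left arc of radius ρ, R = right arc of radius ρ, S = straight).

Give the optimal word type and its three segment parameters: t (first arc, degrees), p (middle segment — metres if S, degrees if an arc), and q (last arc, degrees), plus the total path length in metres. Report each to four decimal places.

Let ψ = atan2(Δy, Δx) = atan2(60.00, 11.53) = 79.1223° be the start→goal bearing.
Normalize: d = |goal − start| / ρ = 61.097798/7.25 = 8.427282, α = (θ_start − ψ) mod 360° = 319.7777° = 5.581174 rad, β = (θ_goal − ψ) mod 360° = 37.0777° = 0.647129 rad.
Common terms: sin α = -0.645754, cos α = 0.763545, sin β = 0.602898, cos β = 0.797818, cos(α−β) = 0.219846, d² = 71.019090. Work in radians in the unit-radius frame; every candidate has L = ρ·(t + p + q).
LSL: p² = 2 + d² − 2cos(α−β) + 2d(sin α − sin β) = 51.533903; p = √p² = 7.178712; φ = atan2(cos β − cos α, d + sin α − sin β) = 0.004774 rad; t = (φ − α) mod 2π = 0.706785 rad, q = (β − φ) mod 2π = 0.642354 rad → L = 7.25·(0.706785 + 7.178712 + 0.642354) = 7.25·8.527851 = 61.826922 m
RSR: p² = 2 + d² − 2cos(α−β) + 2d(sin β − sin α) = 93.624891; p = √p² = 9.675996; φ = atan2(cos α − cos β, d − sin α + sin β) = -0.003542 rad; t = (α − φ) mod 2π = 5.584716 rad, q = (φ − β) mod 2π = 5.632515 rad → L = 7.25·(5.584716 + 9.675996 + 5.632515) = 7.25·20.893227 = 151.475894 m
LSR: p² = d² − 2 + 2cos(α−β) + 2d(sin α + sin β) = 68.736455; p = √p² = 8.290745; φ = atan2(−cos α − cos β, d + sin α + sin β) − atan2(−2, p) = 0.052597 rad; t = (φ − α) mod 2π = 0.754608 rad, q = (φ − β) mod 2π = 5.688654 rad → L = 7.25·(0.754608 + 8.290745 + 5.688654) = 7.25·14.734008 = 106.821556 m
RSL: p² = d² − 2 + 2cos(α−β) − 2d(sin α + sin β) = 70.181109; p = √p² = 8.377417; φ = atan2(cos α + cos β, d − sin α − sin β) − atan2(2, p) = -0.052059 rad; t = (α − φ) mod 2π = 5.633234 rad, q = (β − φ) mod 2π = 0.699188 rad → L = 7.25·(5.633234 + 8.377417 + 0.699188) = 7.25·14.709838 = 106.646329 m
RLR: c = (6 − d² + 2cos(α−β) + 2d(sin α − sin β))/8 = -10.703111, |c| > 1 → infeasible
LRL: c = (6 − d² + 2cos(α−β) − 2d(sin α − sin β))/8 = -5.441738, |c| > 1 → infeasible
Shortest: LSL with L = 61.826922 m ≈ 61.8269 m
Convert LSL to answer units (arcs ×180/π): t = 0.706785·180/π = 40.4958°, p = ρ·p = 7.25·7.178712 = 52.0457 m, q = 0.642354·180/π = 36.8042°, L = 61.8269 m.

LSL: t = 40.4958°, p = 52.0457 m, q = 36.8042°, L = 61.8269 m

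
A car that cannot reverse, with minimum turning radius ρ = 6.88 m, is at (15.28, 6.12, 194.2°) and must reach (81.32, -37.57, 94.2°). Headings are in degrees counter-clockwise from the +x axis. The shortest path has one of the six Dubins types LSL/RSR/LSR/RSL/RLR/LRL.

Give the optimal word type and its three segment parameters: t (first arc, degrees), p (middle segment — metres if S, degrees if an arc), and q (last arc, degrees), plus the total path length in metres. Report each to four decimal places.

Let ψ = atan2(Δy, Δx) = atan2(-43.69, 66.04) = -33.4874° be the start→goal bearing.
Normalize: d = |goal − start| / ρ = 79.183948/6.88 = 11.509295, α = (θ_start − ψ) mod 360° = 227.6874° = 3.973894 rad, β = (θ_goal − ψ) mod 360° = 127.6874° = 2.228565 rad.
Common terms: sin α = -0.739483, cos α = -0.673175, sin β = 0.791358, cos β = -0.611353, cos(α−β) = -0.173648, d² = 132.463868. Work in radians in the unit-radius frame; every candidate has L = ρ·(t + p + q).
LSL: p² = 2 + d² − 2cos(α−β) + 2d(sin α − sin β) = 99.573362; p = √p² = 9.978645; φ = atan2(cos β − cos α, d + sin α − sin β) = 0.006196 rad; t = (φ − α) mod 2π = 2.315486 rad, q = (β − φ) mod 2π = 2.222370 rad → L = 6.88·(2.315486 + 9.978645 + 2.222370) = 6.88·14.516501 = 99.873529 m
RSR: p² = 2 + d² − 2cos(α−β) + 2d(sin β − sin α) = 170.048966; p = √p² = 13.040282; φ = atan2(cos α − cos β, d − sin α + sin β) = -0.004741 rad; t = (α − φ) mod 2π = 3.978635 rad, q = (φ − β) mod 2π = 4.049879 rad → L = 6.88·(3.978635 + 13.040282 + 4.049879) = 6.88·21.068797 = 144.953323 m
LSR: p² = d² − 2 + 2cos(α−β) + 2d(sin α + sin β) = 131.310671; p = √p² = 11.459087; φ = atan2(−cos α − cos β, d + sin α + sin β) − atan2(−2, p) = 0.283447 rad; t = (φ − α) mod 2π = 2.592738 rad, q = (φ − β) mod 2π = 4.338067 rad → L = 6.88·(2.592738 + 11.459087 + 4.338067) = 6.88·18.389891 = 126.522453 m
RSL: p² = d² − 2 + 2cos(α−β) − 2d(sin α + sin β) = 128.922471; p = √p² = 11.354403; φ = atan2(cos α + cos β, d − sin α − sin β) − atan2(2, p) = -0.286002 rad; t = (α − φ) mod 2π = 4.259896 rad, q = (β − φ) mod 2π = 2.514567 rad → L = 6.88·(4.259896 + 11.354403 + 2.514567) = 6.88·18.128866 = 124.726597 m
RLR: c = (6 − d² + 2cos(α−β) + 2d(sin α − sin β))/8 = -20.256121, |c| > 1 → infeasible
LRL: c = (6 − d² + 2cos(α−β) − 2d(sin α − sin β))/8 = -11.446670, |c| > 1 → infeasible
Shortest: LSL with L = 99.873529 m ≈ 99.8735 m
Convert LSL to answer units (arcs ×180/π): t = 2.315486·180/π = 132.6676°, p = ρ·p = 6.88·9.978645 = 68.6531 m, q = 2.222370·180/π = 127.3324°, L = 99.8735 m.

LSL: t = 132.6676°, p = 68.6531 m, q = 127.3324°, L = 99.8735 m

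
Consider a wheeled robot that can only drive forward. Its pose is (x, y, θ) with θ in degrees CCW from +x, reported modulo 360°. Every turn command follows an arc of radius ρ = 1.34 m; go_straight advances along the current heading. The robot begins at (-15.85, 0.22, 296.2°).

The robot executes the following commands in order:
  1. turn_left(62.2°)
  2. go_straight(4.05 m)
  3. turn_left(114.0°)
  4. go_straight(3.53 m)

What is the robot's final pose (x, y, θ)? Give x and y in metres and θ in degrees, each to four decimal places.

set_pose: (x, y, θ) = (-15.8500, 0.2200, 296.2000°), ρ = 1.34
turn_left(62.2°): centre at ρ to the left, rotate +62.2° → (-14.6851, -0.5279, 358.4000°)
go_straight(4.05): x += 4.05·cos θ, y += 4.05·sin θ → (-10.6367, -0.6409, 358.4000°)
turn_left(114.0°): centre at ρ to the left, rotate +114.0° → (-9.3604, 1.2092, 472.4000° ≡ 112.4000°)
go_straight(3.53): x += 3.53·cos θ, y += 3.53·sin θ → (-10.7055, 4.4728, 112.4000°)

(-10.7055, 4.4728, 112.4000°)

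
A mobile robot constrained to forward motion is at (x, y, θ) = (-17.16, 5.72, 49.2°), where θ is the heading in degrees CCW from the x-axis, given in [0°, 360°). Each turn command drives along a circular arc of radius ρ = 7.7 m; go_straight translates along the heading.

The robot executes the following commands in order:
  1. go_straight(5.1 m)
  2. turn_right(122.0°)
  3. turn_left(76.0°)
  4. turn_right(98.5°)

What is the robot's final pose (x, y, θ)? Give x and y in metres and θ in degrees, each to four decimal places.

set_pose: (x, y, θ) = (-17.1600, 5.7200, 49.2000°), ρ = 7.7
go_straight(5.1): x += 5.1·cos θ, y += 5.1·sin θ → (-13.8276, 9.5807, 49.2000°)
turn_right(122.0°): centre at ρ to the right, rotate −122.0° → (-0.6430, 6.8263, -72.8000° ≡ 287.2000°)
turn_left(76.0°): centre at ρ to the left, rotate +76.0° → (7.1424, 1.4152, 363.2000° ≡ 3.2000°)
turn_right(98.5°): centre at ρ to the right, rotate −98.5° → (15.2393, -6.9840, -95.3000° ≡ 264.7000°)

(15.2393, -6.9840, 264.7000°)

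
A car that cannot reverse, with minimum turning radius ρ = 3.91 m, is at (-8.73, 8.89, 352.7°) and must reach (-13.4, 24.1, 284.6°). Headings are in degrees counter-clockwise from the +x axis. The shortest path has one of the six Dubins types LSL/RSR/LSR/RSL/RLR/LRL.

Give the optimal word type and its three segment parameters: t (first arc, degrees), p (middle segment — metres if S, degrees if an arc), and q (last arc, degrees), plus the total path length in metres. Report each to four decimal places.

Let ψ = atan2(Δy, Δx) = atan2(15.21, -4.67) = 107.0683° be the start→goal bearing.
Normalize: d = |goal − start| / ρ = 15.910783/3.91 = 4.069254, α = (θ_start − ψ) mod 360° = 245.6317° = 4.287082 rad, β = (θ_goal − ψ) mod 360° = 177.5317° = 3.098513 rad.
Common terms: sin α = -0.910912, cos α = -0.412601, sin β = 0.043067, cos β = -0.999072, cos(α−β) = 0.372988, d² = 16.558827. Work in radians in the unit-radius frame; every candidate has L = ρ·(t + p + q).
LSL: p² = 2 + d² − 2cos(α−β) + 2d(sin α − sin β) = 10.048887; p = √p² = 3.169998; φ = atan2(cos β − cos α, d + sin α − sin β) = -0.186079 rad; t = (φ − α) mod 2π = 1.810025 rad, q = (β − φ) mod 2π = 3.284591 rad → L = 3.91·(1.810025 + 3.169998 + 3.284591) = 3.91·8.264614 = 32.314641 m
RSR: p² = 2 + d² − 2cos(α−β) + 2d(sin β − sin α) = 25.576815; p = √p² = 5.057353; φ = atan2(cos α − cos β, d − sin α + sin β) = 0.116226 rad; t = (α − φ) mod 2π = 4.170856 rad, q = (φ − β) mod 2π = 3.300898 rad → L = 3.91·(4.170856 + 5.057353 + 3.300898) = 3.91·12.529107 = 48.988809 m
LSR: p² = d² − 2 + 2cos(α−β) + 2d(sin α + sin β) = 8.241838; p = √p² = 2.870860; φ = atan2(−cos α − cos β, d + sin α + sin β) − atan2(−2, p) = 1.023783 rad; t = (φ − α) mod 2π = 3.019887 rad, q = (φ − β) mod 2π = 4.208456 rad → L = 3.91·(3.019887 + 2.870860 + 4.208456) = 3.91·10.099203 = 39.487884 m
RSL: p² = d² − 2 + 2cos(α−β) − 2d(sin α + sin β) = 22.367767; p = √p² = 4.729457; φ = atan2(cos α + cos β, d − sin α − sin β) − atan2(2, p) = -0.678575 rad; t = (α − φ) mod 2π = 4.965657 rad, q = (β − φ) mod 2π = 3.777088 rad → L = 3.91·(4.965657 + 4.729457 + 3.777088) = 3.91·13.472203 = 52.676312 m
RLR: c = (6 − d² + 2cos(α−β) + 2d(sin α − sin β))/8 = -2.197102, |c| > 1 → infeasible
LRL: c = (6 − d² + 2cos(α−β) − 2d(sin α − sin β))/8 = -0.256111; p = 2π − arccos c = 4.453392 rad; φ = atan2(cos β − cos α, d + sin α − sin β) = -0.186079 rad; t = (φ − α + p/2) mod 2π = 4.036721 rad, q = (β − α − t + p) mod 2π = 5.511288 rad → L = 3.91·(4.036721 + 4.453392 + 5.511288) = 3.91·14.001401 = 54.745476 m
Shortest: LSL with L = 32.314641 m ≈ 32.3146 m
Convert LSL to answer units (arcs ×180/π): t = 1.810025·180/π = 103.7068°, p = ρ·p = 3.91·3.169998 = 12.3947 m, q = 3.284591·180/π = 188.1932°, L = 32.3146 m.

LSL: t = 103.7068°, p = 12.3947 m, q = 188.1932°, L = 32.3146 m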